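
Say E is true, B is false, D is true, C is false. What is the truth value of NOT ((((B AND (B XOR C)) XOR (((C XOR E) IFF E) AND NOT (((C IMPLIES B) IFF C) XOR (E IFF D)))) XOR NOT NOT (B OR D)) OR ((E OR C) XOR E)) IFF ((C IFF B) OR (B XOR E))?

B XOR C = F XOR F = F
B AND (B XOR C) = F AND F = F
C XOR E = F XOR T = T
(C XOR E) IFF E = T IFF T = T
C IMPLIES B = F IMPLIES F = T
(C IMPLIES B) IFF C = T IFF F = F
E IFF D = T IFF T = T
((C IMPLIES B) IFF C) XOR (E IFF D) = F XOR T = T
NOT (((C IMPLIES B) IFF C) XOR (E IFF D)) = NOT T = F
((C XOR E) IFF E) AND NOT (((C IMPLIES B) IFF C) XOR (E IFF D)) = T AND F = F
(B AND (B XOR C)) XOR (((C XOR E) IFF E) AND NOT (((C IMPLIES B) IFF C) XOR (E IFF D))) = F XOR F = F
B OR D = F OR T = T
NOT (B OR D) = NOT T = F
NOT NOT (B OR D) = NOT F = T
((B AND (B XOR C)) XOR (((C XOR E) IFF E) AND NOT (((C IMPLIES B) IFF C) XOR (E IFF D)))) XOR NOT NOT (B OR D) = F XOR T = T
E OR C = T OR F = T
(E OR C) XOR E = T XOR T = F
(((B AND (B XOR C)) XOR (((C XOR E) IFF E) AND NOT (((C IMPLIES B) IFF C) XOR (E IFF D)))) XOR NOT NOT (B OR D)) OR ((E OR C) XOR E) = T OR F = T
NOT ((((B AND (B XOR C)) XOR (((C XOR E) IFF E) AND NOT (((C IMPLIES B) IFF C) XOR (E IFF D)))) XOR NOT NOT (B OR D)) OR ((E OR C) XOR E)) = NOT T = F
C IFF B = F IFF F = T
B XOR E = F XOR T = T
(C IFF B) OR (B XOR E) = T OR T = T
NOT ((((B AND (B XOR C)) XOR (((C XOR E) IFF E) AND NOT (((C IMPLIES B) IFF C) XOR (E IFF D)))) XOR NOT NOT (B OR D)) OR ((E OR C) XOR E)) IFF ((C IFF B) OR (B XOR E)) = F IFF T = F

F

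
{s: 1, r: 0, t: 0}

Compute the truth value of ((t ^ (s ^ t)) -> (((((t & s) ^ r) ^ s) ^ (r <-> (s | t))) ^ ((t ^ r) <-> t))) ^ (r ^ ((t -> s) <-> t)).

s ^ t = 1 ^ 0 = 1
t ^ (s ^ t) = 0 ^ 1 = 1
t & s = 0 & 1 = 0
(t & s) ^ r = 0 ^ 0 = 0
((t & s) ^ r) ^ s = 0 ^ 1 = 1
s | t = 1 | 0 = 1
r <-> (s | t) = 0 <-> 1 = 0
(((t & s) ^ r) ^ s) ^ (r <-> (s | t)) = 1 ^ 0 = 1
t ^ r = 0 ^ 0 = 0
(t ^ r) <-> t = 0 <-> 0 = 1
((((t & s) ^ r) ^ s) ^ (r <-> (s | t))) ^ ((t ^ r) <-> t) = 1 ^ 1 = 0
(t ^ (s ^ t)) -> (((((t & s) ^ r) ^ s) ^ (r <-> (s | t))) ^ ((t ^ r) <-> t)) = 1 -> 0 = 0
t -> s = 0 -> 1 = 1
(t -> s) <-> t = 1 <-> 0 = 0
r ^ ((t -> s) <-> t) = 0 ^ 0 = 0
((t ^ (s ^ t)) -> (((((t & s) ^ r) ^ s) ^ (r <-> (s | t))) ^ ((t ^ r) <-> t))) ^ (r ^ ((t -> s) <-> t)) = 0 ^ 0 = 0

0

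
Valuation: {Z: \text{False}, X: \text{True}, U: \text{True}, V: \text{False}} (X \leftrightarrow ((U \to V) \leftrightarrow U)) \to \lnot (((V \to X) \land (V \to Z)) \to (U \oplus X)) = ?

U \to V = \text{True} \to \text{False} = \text{False}
(U \to V) \leftrightarrow U = \text{False} \leftrightarrow \text{True} = \text{False}
X \leftrightarrow ((U \to V) \leftrightarrow U) = \text{True} \leftrightarrow \text{False} = \text{False}
V \to X = \text{False} \to \text{True} = \text{True}
V \to Z = \text{False} \to \text{False} = \text{True}
(V \to X) \land (V \to Z) = \text{True} \land \text{True} = \text{True}
U \oplus X = \text{True} \oplus \text{True} = \text{False}
((V \to X) \land (V \to Z)) \to (U \oplus X) = \text{True} \to \text{False} = \text{False}
\lnot (((V \to X) \land (V \to Z)) \to (U \oplus X)) = \lnot \text{False} = \text{True}
(X \leftrightarrow ((U \to V) \leftrightarrow U)) \to \lnot (((V \to X) \land (V \to Z)) \to (U \oplus X)) = \text{False} \to \text{True} = \text{True}

\text{True}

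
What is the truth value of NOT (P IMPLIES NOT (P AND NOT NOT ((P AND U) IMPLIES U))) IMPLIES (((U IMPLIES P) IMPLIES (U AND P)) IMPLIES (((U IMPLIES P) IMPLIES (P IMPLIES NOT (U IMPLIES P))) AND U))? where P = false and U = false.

P AND U = false AND false = false
(P AND U) IMPLIES U = false IMPLIES false = true
NOT ((P AND U) IMPLIES U) = NOT true = false
NOT NOT ((P AND U) IMPLIES U) = NOT false = true
P AND NOT NOT ((P AND U) IMPLIES U) = false AND true = false
NOT (P AND NOT NOT ((P AND U) IMPLIES U)) = NOT false = true
P IMPLIES NOT (P AND NOT NOT ((P AND U) IMPLIES U)) = false IMPLIES true = true
NOT (P IMPLIES NOT (P AND NOT NOT ((P AND U) IMPLIES U))) = NOT true = false
U IMPLIES P = false IMPLIES false = true
U AND P = false AND false = false
(U IMPLIES P) IMPLIES (U AND P) = true IMPLIES false = false
U IMPLIES P = false IMPLIES false = true
U IMPLIES P = false IMPLIES false = true
NOT (U IMPLIES P) = NOT true = false
P IMPLIES NOT (U IMPLIES P) = false IMPLIES false = true
(U IMPLIES P) IMPLIES (P IMPLIES NOT (U IMPLIES P)) = true IMPLIES true = true
((U IMPLIES P) IMPLIES (P IMPLIES NOT (U IMPLIES P))) AND U = true AND false = false
((U IMPLIES P) IMPLIES (U AND P)) IMPLIES (((U IMPLIES P) IMPLIES (P IMPLIES NOT (U IMPLIES P))) AND U) = false IMPLIES false = true
NOT (P IMPLIES NOT (P AND NOT NOT ((P AND U) IMPLIES U))) IMPLIES (((U IMPLIES P) IMPLIES (U AND P)) IMPLIES (((U IMPLIES P) IMPLIES (P IMPLIES NOT (U IMPLIES P))) AND U)) = false IMPLIES true = true

true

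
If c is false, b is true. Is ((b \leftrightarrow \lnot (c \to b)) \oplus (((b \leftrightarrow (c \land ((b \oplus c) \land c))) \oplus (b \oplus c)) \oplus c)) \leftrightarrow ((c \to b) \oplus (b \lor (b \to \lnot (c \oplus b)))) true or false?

c \to b = F \to T = T
\lnot (c \to b) = \lnot T = F
b \leftrightarrow \lnot (c \to b) = T \leftrightarrow F = F
b \oplus c = T \oplus F = T
(b \oplus c) \land c = T \land F = F
c \land ((b \oplus c) \land c) = F \land F = F
b \leftrightarrow (c \land ((b \oplus c) \land c)) = T \leftrightarrow F = F
b \oplus c = T \oplus F = T
(b \leftrightarrow (c \land ((b \oplus c) \land c))) \oplus (b \oplus c) = F \oplus T = T
((b \leftrightarrow (c \land ((b \oplus c) \land c))) \oplus (b \oplus c)) \oplus c = T \oplus F = T
(b \leftrightarrow \lnot (c \to b)) \oplus (((b \leftrightarrow (c \land ((b \oplus c) \land c))) \oplus (b \oplus c)) \oplus c) = F \oplus T = T
c \to b = F \to T = T
c \oplus b = F \oplus T = T
\lnot (c \oplus b) = \lnot T = F
b \to \lnot (c \oplus b) = T \to F = F
b \lor (b \to \lnot (c \oplus b)) = T \lor F = T
(c \to b) \oplus (b \lor (b \to \lnot (c \oplus b))) = T \oplus T = F
((b \leftrightarrow \lnot (c \to b)) \oplus (((b \leftrightarrow (c \land ((b \oplus c) \land c))) \oplus (b \oplus c)) \oplus c)) \leftrightarrow ((c \to b) \oplus (b \lor (b \to \lnot (c \oplus b)))) = T \leftrightarrow F = F

F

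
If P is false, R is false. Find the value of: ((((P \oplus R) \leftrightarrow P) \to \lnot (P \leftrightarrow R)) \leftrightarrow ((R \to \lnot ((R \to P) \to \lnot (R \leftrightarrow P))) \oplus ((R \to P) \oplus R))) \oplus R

T

P \oplus R = F \oplus F = F
(P \oplus R) \leftrightarrow P = F \leftrightarrow F = T
P \leftrightarrow R = F \leftrightarrow F = T
\lnot (P \leftrightarrow R) = \lnot T = F
((P \oplus R) \leftrightarrow P) \to \lnot (P \leftrightarrow R) = T \to F = F
R \to P = F \to F = T
R \leftrightarrow P = F \leftrightarrow F = T
\lnot (R \leftrightarrow P) = \lnot T = F
(R \to P) \to \lnot (R \leftrightarrow P) = T \to F = F
\lnot ((R \to P) \to \lnot (R \leftrightarrow P)) = \lnot F = T
R \to \lnot ((R \to P) \to \lnot (R \leftrightarrow P)) = F \to T = T
R \to P = F \to F = T
(R \to P) \oplus R = T \oplus F = T
(R \to \lnot ((R \to P) \to \lnot (R \leftrightarrow P))) \oplus ((R \to P) \oplus R) = T \oplus T = F
(((P \oplus R) \leftrightarrow P) \to \lnot (P \leftrightarrow R)) \leftrightarrow ((R \to \lnot ((R \to P) \to \lnot (R \leftrightarrow P))) \oplus ((R \to P) \oplus R)) = F \leftrightarrow F = T
((((P \oplus R) \leftrightarrow P) \to \lnot (P \leftrightarrow R)) \leftrightarrow ((R \to \lnot ((R \to P) \to \lnot (R \leftrightarrow P))) \oplus ((R \to P) \oplus R))) \oplus R = T \oplus F = T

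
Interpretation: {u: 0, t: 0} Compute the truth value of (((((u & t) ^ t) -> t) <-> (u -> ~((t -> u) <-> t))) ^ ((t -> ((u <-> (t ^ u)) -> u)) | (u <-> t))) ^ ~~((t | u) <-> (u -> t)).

0

Substituting u=0, t=0:
u & t = 0 & 0 = 0
(u & t) ^ t = 0 ^ 0 = 0
((u & t) ^ t) -> t = 0 -> 0 = 1
t -> u = 0 -> 0 = 1
(t -> u) <-> t = 1 <-> 0 = 0
~((t -> u) <-> t) = ~0 = 1
u -> ~((t -> u) <-> t) = 0 -> 1 = 1
(((u & t) ^ t) -> t) <-> (u -> ~((t -> u) <-> t)) = 1 <-> 1 = 1
t ^ u = 0 ^ 0 = 0
u <-> (t ^ u) = 0 <-> 0 = 1
(u <-> (t ^ u)) -> u = 1 -> 0 = 0
t -> ((u <-> (t ^ u)) -> u) = 0 -> 0 = 1
u <-> t = 0 <-> 0 = 1
(t -> ((u <-> (t ^ u)) -> u)) | (u <-> t) = 1 | 1 = 1
((((u & t) ^ t) -> t) <-> (u -> ~((t -> u) <-> t))) ^ ((t -> ((u <-> (t ^ u)) -> u)) | (u <-> t)) = 1 ^ 1 = 0
t | u = 0 | 0 = 0
u -> t = 0 -> 0 = 1
(t | u) <-> (u -> t) = 0 <-> 1 = 0
~((t | u) <-> (u -> t)) = ~0 = 1
~~((t | u) <-> (u -> t)) = ~1 = 0
(((((u & t) ^ t) -> t) <-> (u -> ~((t -> u) <-> t))) ^ ((t -> ((u <-> (t ^ u)) -> u)) | (u <-> t))) ^ ~~((t | u) <-> (u -> t)) = 0 ^ 0 = 0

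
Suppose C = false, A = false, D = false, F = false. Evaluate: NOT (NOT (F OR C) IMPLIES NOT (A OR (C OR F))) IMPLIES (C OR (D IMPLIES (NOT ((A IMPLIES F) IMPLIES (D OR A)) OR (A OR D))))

F OR C = false OR false = false
NOT (F OR C) = NOT false = true
C OR F = false OR false = false
A OR (C OR F) = false OR false = false
NOT (A OR (C OR F)) = NOT false = true
NOT (F OR C) IMPLIES NOT (A OR (C OR F)) = true IMPLIES true = true
NOT (NOT (F OR C) IMPLIES NOT (A OR (C OR F))) = NOT true = false
A IMPLIES F = false IMPLIES false = true
D OR A = false OR false = false
(A IMPLIES F) IMPLIES (D OR A) = true IMPLIES false = false
NOT ((A IMPLIES F) IMPLIES (D OR A)) = NOT false = true
A OR D = false OR false = false
NOT ((A IMPLIES F) IMPLIES (D OR A)) OR (A OR D) = true OR false = true
D IMPLIES (NOT ((A IMPLIES F) IMPLIES (D OR A)) OR (A OR D)) = false IMPLIES true = true
C OR (D IMPLIES (NOT ((A IMPLIES F) IMPLIES (D OR A)) OR (A OR D))) = false OR true = true
NOT (NOT (F OR C) IMPLIES NOT (A OR (C OR F))) IMPLIES (C OR (D IMPLIES (NOT ((A IMPLIES F) IMPLIES (D OR A)) OR (A OR D)))) = false IMPLIES true = true

true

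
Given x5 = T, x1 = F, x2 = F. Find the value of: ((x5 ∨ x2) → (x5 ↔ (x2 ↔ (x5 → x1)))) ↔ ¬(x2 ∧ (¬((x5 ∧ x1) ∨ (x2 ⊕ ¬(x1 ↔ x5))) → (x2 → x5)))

Substituting x5=T, x1=F, x2=F:
x5 ∨ x2 = T ∨ F = T
x5 → x1 = T → F = F
x2 ↔ (x5 → x1) = F ↔ F = T
x5 ↔ (x2 ↔ (x5 → x1)) = T ↔ T = T
(x5 ∨ x2) → (x5 ↔ (x2 ↔ (x5 → x1))) = T → T = T
x5 ∧ x1 = T ∧ F = F
x1 ↔ x5 = F ↔ T = F
¬(x1 ↔ x5) = ¬F = T
x2 ⊕ ¬(x1 ↔ x5) = F ⊕ T = T
(x5 ∧ x1) ∨ (x2 ⊕ ¬(x1 ↔ x5)) = F ∨ T = T
¬((x5 ∧ x1) ∨ (x2 ⊕ ¬(x1 ↔ x5))) = ¬T = F
x2 → x5 = F → T = T
¬((x5 ∧ x1) ∨ (x2 ⊕ ¬(x1 ↔ x5))) → (x2 → x5) = F → T = T
x2 ∧ (¬((x5 ∧ x1) ∨ (x2 ⊕ ¬(x1 ↔ x5))) → (x2 → x5)) = F ∧ T = F
¬(x2 ∧ (¬((x5 ∧ x1) ∨ (x2 ⊕ ¬(x1 ↔ x5))) → (x2 → x5))) = ¬F = T
((x5 ∨ x2) → (x5 ↔ (x2 ↔ (x5 → x1)))) ↔ ¬(x2 ∧ (¬((x5 ∧ x1) ∨ (x2 ⊕ ¬(x1 ↔ x5))) → (x2 → x5))) = T ↔ T = T

T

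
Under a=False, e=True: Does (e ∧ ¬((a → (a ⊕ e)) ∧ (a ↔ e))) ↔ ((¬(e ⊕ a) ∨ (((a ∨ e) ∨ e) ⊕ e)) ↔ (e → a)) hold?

True

Substituting a=False, e=True:
a ⊕ e = False ⊕ True = True
a → (a ⊕ e) = False → True = True
a ↔ e = False ↔ True = False
(a → (a ⊕ e)) ∧ (a ↔ e) = True ∧ False = False
¬((a → (a ⊕ e)) ∧ (a ↔ e)) = ¬False = True
e ∧ ¬((a → (a ⊕ e)) ∧ (a ↔ e)) = True ∧ True = True
e ⊕ a = True ⊕ False = True
¬(e ⊕ a) = ¬True = False
a ∨ e = False ∨ True = True
(a ∨ e) ∨ e = True ∨ True = True
((a ∨ e) ∨ e) ⊕ e = True ⊕ True = False
¬(e ⊕ a) ∨ (((a ∨ e) ∨ e) ⊕ e) = False ∨ False = False
e → a = True → False = False
(¬(e ⊕ a) ∨ (((a ∨ e) ∨ e) ⊕ e)) ↔ (e → a) = False ↔ False = True
(e ∧ ¬((a → (a ⊕ e)) ∧ (a ↔ e))) ↔ ((¬(e ⊕ a) ∨ (((a ∨ e) ∨ e) ⊕ e)) ↔ (e → a)) = True ↔ True = True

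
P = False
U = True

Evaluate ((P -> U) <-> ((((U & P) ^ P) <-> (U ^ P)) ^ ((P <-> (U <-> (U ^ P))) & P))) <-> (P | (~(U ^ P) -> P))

False

P -> U = False -> True = True
U & P = True & False = False
(U & P) ^ P = False ^ False = False
U ^ P = True ^ False = True
((U & P) ^ P) <-> (U ^ P) = False <-> True = False
U ^ P = True ^ False = True
U <-> (U ^ P) = True <-> True = True
P <-> (U <-> (U ^ P)) = False <-> True = False
(P <-> (U <-> (U ^ P))) & P = False & False = False
(((U & P) ^ P) <-> (U ^ P)) ^ ((P <-> (U <-> (U ^ P))) & P) = False ^ False = False
(P -> U) <-> ((((U & P) ^ P) <-> (U ^ P)) ^ ((P <-> (U <-> (U ^ P))) & P)) = True <-> False = False
U ^ P = True ^ False = True
~(U ^ P) = ~True = False
~(U ^ P) -> P = False -> False = True
P | (~(U ^ P) -> P) = False | True = True
((P -> U) <-> ((((U & P) ^ P) <-> (U ^ P)) ^ ((P <-> (U <-> (U ^ P))) & P))) <-> (P | (~(U ^ P) -> P)) = False <-> True = False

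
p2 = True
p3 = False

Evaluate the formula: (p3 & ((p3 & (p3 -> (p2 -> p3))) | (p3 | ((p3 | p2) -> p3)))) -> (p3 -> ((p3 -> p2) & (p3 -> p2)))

True

p2 -> p3 = True -> False = False
p3 -> (p2 -> p3) = False -> False = True
p3 & (p3 -> (p2 -> p3)) = False & True = False
p3 | p2 = False | True = True
(p3 | p2) -> p3 = True -> False = False
p3 | ((p3 | p2) -> p3) = False | False = False
(p3 & (p3 -> (p2 -> p3))) | (p3 | ((p3 | p2) -> p3)) = False | False = False
p3 & ((p3 & (p3 -> (p2 -> p3))) | (p3 | ((p3 | p2) -> p3))) = False & False = False
p3 -> p2 = False -> True = True
p3 -> p2 = False -> True = True
(p3 -> p2) & (p3 -> p2) = True & True = True
p3 -> ((p3 -> p2) & (p3 -> p2)) = False -> True = True
(p3 & ((p3 & (p3 -> (p2 -> p3))) | (p3 | ((p3 | p2) -> p3)))) -> (p3 -> ((p3 -> p2) & (p3 -> p2))) = False -> True = True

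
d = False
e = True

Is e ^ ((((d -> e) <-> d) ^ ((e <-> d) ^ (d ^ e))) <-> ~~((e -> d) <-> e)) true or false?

Substituting d=False, e=True:
d -> e = False -> True = True
(d -> e) <-> d = True <-> False = False
e <-> d = True <-> False = False
d ^ e = False ^ True = True
(e <-> d) ^ (d ^ e) = False ^ True = True
((d -> e) <-> d) ^ ((e <-> d) ^ (d ^ e)) = False ^ True = True
e -> d = True -> False = False
(e -> d) <-> e = False <-> True = False
~((e -> d) <-> e) = ~False = True
~~((e -> d) <-> e) = ~True = False
(((d -> e) <-> d) ^ ((e <-> d) ^ (d ^ e))) <-> ~~((e -> d) <-> e) = True <-> False = False
e ^ ((((d -> e) <-> d) ^ ((e <-> d) ^ (d ^ e))) <-> ~~((e -> d) <-> e)) = True ^ False = True

True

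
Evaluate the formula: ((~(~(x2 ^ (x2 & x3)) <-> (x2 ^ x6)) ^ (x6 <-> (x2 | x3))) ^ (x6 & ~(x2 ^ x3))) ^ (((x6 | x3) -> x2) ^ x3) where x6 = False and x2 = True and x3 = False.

Substituting x6=False, x2=True, x3=False:
x2 & x3 = True & False = False
x2 ^ (x2 & x3) = True ^ False = True
~(x2 ^ (x2 & x3)) = ~True = False
x2 ^ x6 = True ^ False = True
~(x2 ^ (x2 & x3)) <-> (x2 ^ x6) = False <-> True = False
~(~(x2 ^ (x2 & x3)) <-> (x2 ^ x6)) = ~False = True
x2 | x3 = True | False = True
x6 <-> (x2 | x3) = False <-> True = False
~(~(x2 ^ (x2 & x3)) <-> (x2 ^ x6)) ^ (x6 <-> (x2 | x3)) = True ^ False = True
x2 ^ x3 = True ^ False = True
~(x2 ^ x3) = ~True = False
x6 & ~(x2 ^ x3) = False & False = False
(~(~(x2 ^ (x2 & x3)) <-> (x2 ^ x6)) ^ (x6 <-> (x2 | x3))) ^ (x6 & ~(x2 ^ x3)) = True ^ False = True
x6 | x3 = False | False = False
(x6 | x3) -> x2 = False -> True = True
((x6 | x3) -> x2) ^ x3 = True ^ False = True
((~(~(x2 ^ (x2 & x3)) <-> (x2 ^ x6)) ^ (x6 <-> (x2 | x3))) ^ (x6 & ~(x2 ^ x3))) ^ (((x6 | x3) -> x2) ^ x3) = True ^ True = False

False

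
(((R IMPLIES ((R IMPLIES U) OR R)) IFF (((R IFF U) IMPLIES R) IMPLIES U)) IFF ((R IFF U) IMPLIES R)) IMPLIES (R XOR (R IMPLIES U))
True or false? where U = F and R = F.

Substituting U=F, R=F:
R IMPLIES U = F IMPLIES F = T
(R IMPLIES U) OR R = T OR F = T
R IMPLIES ((R IMPLIES U) OR R) = F IMPLIES T = T
R IFF U = F IFF F = T
(R IFF U) IMPLIES R = T IMPLIES F = F
((R IFF U) IMPLIES R) IMPLIES U = F IMPLIES F = T
(R IMPLIES ((R IMPLIES U) OR R)) IFF (((R IFF U) IMPLIES R) IMPLIES U) = T IFF T = T
R IFF U = F IFF F = T
(R IFF U) IMPLIES R = T IMPLIES F = F
((R IMPLIES ((R IMPLIES U) OR R)) IFF (((R IFF U) IMPLIES R) IMPLIES U)) IFF ((R IFF U) IMPLIES R) = T IFF F = F
R IMPLIES U = F IMPLIES F = T
R XOR (R IMPLIES U) = F XOR T = T
(((R IMPLIES ((R IMPLIES U) OR R)) IFF (((R IFF U) IMPLIES R) IMPLIES U)) IFF ((R IFF U) IMPLIES R)) IMPLIES (R XOR (R IMPLIES U)) = F IMPLIES T = T

T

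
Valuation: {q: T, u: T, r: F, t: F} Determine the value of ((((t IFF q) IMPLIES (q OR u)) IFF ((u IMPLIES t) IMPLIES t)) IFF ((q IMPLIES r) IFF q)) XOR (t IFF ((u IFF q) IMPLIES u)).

F

t IFF q = F IFF T = F
q OR u = T OR T = T
(t IFF q) IMPLIES (q OR u) = F IMPLIES T = T
u IMPLIES t = T IMPLIES F = F
(u IMPLIES t) IMPLIES t = F IMPLIES F = T
((t IFF q) IMPLIES (q OR u)) IFF ((u IMPLIES t) IMPLIES t) = T IFF T = T
q IMPLIES r = T IMPLIES F = F
(q IMPLIES r) IFF q = F IFF T = F
(((t IFF q) IMPLIES (q OR u)) IFF ((u IMPLIES t) IMPLIES t)) IFF ((q IMPLIES r) IFF q) = T IFF F = F
u IFF q = T IFF T = T
(u IFF q) IMPLIES u = T IMPLIES T = T
t IFF ((u IFF q) IMPLIES u) = F IFF T = F
((((t IFF q) IMPLIES (q OR u)) IFF ((u IMPLIES t) IMPLIES t)) IFF ((q IMPLIES r) IFF q)) XOR (t IFF ((u IFF q) IMPLIES u)) = F XOR F = F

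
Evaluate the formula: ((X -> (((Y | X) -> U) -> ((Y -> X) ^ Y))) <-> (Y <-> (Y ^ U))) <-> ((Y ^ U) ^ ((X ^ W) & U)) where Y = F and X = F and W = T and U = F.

Y | X = F | F = F
(Y | X) -> U = F -> F = T
Y -> X = F -> F = T
(Y -> X) ^ Y = T ^ F = T
((Y | X) -> U) -> ((Y -> X) ^ Y) = T -> T = T
X -> (((Y | X) -> U) -> ((Y -> X) ^ Y)) = F -> T = T
Y ^ U = F ^ F = F
Y <-> (Y ^ U) = F <-> F = T
(X -> (((Y | X) -> U) -> ((Y -> X) ^ Y))) <-> (Y <-> (Y ^ U)) = T <-> T = T
Y ^ U = F ^ F = F
X ^ W = F ^ T = T
(X ^ W) & U = T & F = F
(Y ^ U) ^ ((X ^ W) & U) = F ^ F = F
((X -> (((Y | X) -> U) -> ((Y -> X) ^ Y))) <-> (Y <-> (Y ^ U))) <-> ((Y ^ U) ^ ((X ^ W) & U)) = T <-> F = F

F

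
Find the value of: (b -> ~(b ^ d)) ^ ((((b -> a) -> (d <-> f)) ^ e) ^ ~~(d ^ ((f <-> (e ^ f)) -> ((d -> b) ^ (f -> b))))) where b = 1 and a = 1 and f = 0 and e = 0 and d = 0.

b ^ d = 1 ^ 0 = 1
~(b ^ d) = ~1 = 0
b -> ~(b ^ d) = 1 -> 0 = 0
b -> a = 1 -> 1 = 1
d <-> f = 0 <-> 0 = 1
(b -> a) -> (d <-> f) = 1 -> 1 = 1
((b -> a) -> (d <-> f)) ^ e = 1 ^ 0 = 1
e ^ f = 0 ^ 0 = 0
f <-> (e ^ f) = 0 <-> 0 = 1
d -> b = 0 -> 1 = 1
f -> b = 0 -> 1 = 1
(d -> b) ^ (f -> b) = 1 ^ 1 = 0
(f <-> (e ^ f)) -> ((d -> b) ^ (f -> b)) = 1 -> 0 = 0
d ^ ((f <-> (e ^ f)) -> ((d -> b) ^ (f -> b))) = 0 ^ 0 = 0
~(d ^ ((f <-> (e ^ f)) -> ((d -> b) ^ (f -> b)))) = ~0 = 1
~~(d ^ ((f <-> (e ^ f)) -> ((d -> b) ^ (f -> b)))) = ~1 = 0
(((b -> a) -> (d <-> f)) ^ e) ^ ~~(d ^ ((f <-> (e ^ f)) -> ((d -> b) ^ (f -> b)))) = 1 ^ 0 = 1
(b -> ~(b ^ d)) ^ ((((b -> a) -> (d <-> f)) ^ e) ^ ~~(d ^ ((f <-> (e ^ f)) -> ((d -> b) ^ (f -> b))))) = 0 ^ 1 = 1

1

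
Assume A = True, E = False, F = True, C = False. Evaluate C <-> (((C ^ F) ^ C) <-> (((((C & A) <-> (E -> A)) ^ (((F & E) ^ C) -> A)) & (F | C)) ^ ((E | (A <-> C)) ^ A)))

C ^ F = False ^ True = True
(C ^ F) ^ C = True ^ False = True
C & A = False & True = False
E -> A = False -> True = True
(C & A) <-> (E -> A) = False <-> True = False
F & E = True & False = False
(F & E) ^ C = False ^ False = False
((F & E) ^ C) -> A = False -> True = True
((C & A) <-> (E -> A)) ^ (((F & E) ^ C) -> A) = False ^ True = True
F | C = True | False = True
(((C & A) <-> (E -> A)) ^ (((F & E) ^ C) -> A)) & (F | C) = True & True = True
A <-> C = True <-> False = False
E | (A <-> C) = False | False = False
(E | (A <-> C)) ^ A = False ^ True = True
((((C & A) <-> (E -> A)) ^ (((F & E) ^ C) -> A)) & (F | C)) ^ ((E | (A <-> C)) ^ A) = True ^ True = False
((C ^ F) ^ C) <-> (((((C & A) <-> (E -> A)) ^ (((F & E) ^ C) -> A)) & (F | C)) ^ ((E | (A <-> C)) ^ A)) = True <-> False = False
C <-> (((C ^ F) ^ C) <-> (((((C & A) <-> (E -> A)) ^ (((F & E) ^ C) -> A)) & (F | C)) ^ ((E | (A <-> C)) ^ A))) = False <-> False = True

True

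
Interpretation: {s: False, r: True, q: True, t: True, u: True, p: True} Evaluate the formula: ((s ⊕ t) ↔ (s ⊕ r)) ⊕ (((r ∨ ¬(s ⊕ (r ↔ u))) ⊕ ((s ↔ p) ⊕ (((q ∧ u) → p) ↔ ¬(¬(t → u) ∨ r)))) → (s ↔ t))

True

Substituting s=False, r=True, q=True, t=True, u=True, p=True:
s ⊕ t = False ⊕ True = True
s ⊕ r = False ⊕ True = True
(s ⊕ t) ↔ (s ⊕ r) = True ↔ True = True
r ↔ u = True ↔ True = True
s ⊕ (r ↔ u) = False ⊕ True = True
¬(s ⊕ (r ↔ u)) = ¬True = False
r ∨ ¬(s ⊕ (r ↔ u)) = True ∨ False = True
s ↔ p = False ↔ True = False
q ∧ u = True ∧ True = True
(q ∧ u) → p = True → True = True
t → u = True → True = True
¬(t → u) = ¬True = False
¬(t → u) ∨ r = False ∨ True = True
¬(¬(t → u) ∨ r) = ¬True = False
((q ∧ u) → p) ↔ ¬(¬(t → u) ∨ r) = True ↔ False = False
(s ↔ p) ⊕ (((q ∧ u) → p) ↔ ¬(¬(t → u) ∨ r)) = False ⊕ False = False
(r ∨ ¬(s ⊕ (r ↔ u))) ⊕ ((s ↔ p) ⊕ (((q ∧ u) → p) ↔ ¬(¬(t → u) ∨ r))) = True ⊕ False = True
s ↔ t = False ↔ True = False
((r ∨ ¬(s ⊕ (r ↔ u))) ⊕ ((s ↔ p) ⊕ (((q ∧ u) → p) ↔ ¬(¬(t → u) ∨ r)))) → (s ↔ t) = True → False = False
((s ⊕ t) ↔ (s ⊕ r)) ⊕ (((r ∨ ¬(s ⊕ (r ↔ u))) ⊕ ((s ↔ p) ⊕ (((q ∧ u) → p) ↔ ¬(¬(t → u) ∨ r)))) → (s ↔ t)) = True ⊕ False = True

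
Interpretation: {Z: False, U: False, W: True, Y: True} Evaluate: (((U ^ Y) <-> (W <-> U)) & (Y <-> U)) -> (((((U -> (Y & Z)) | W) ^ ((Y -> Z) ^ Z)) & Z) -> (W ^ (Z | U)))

Substituting Z=False, U=False, W=True, Y=True:
U ^ Y = False ^ True = True
W <-> U = True <-> False = False
(U ^ Y) <-> (W <-> U) = True <-> False = False
Y <-> U = True <-> False = False
((U ^ Y) <-> (W <-> U)) & (Y <-> U) = False & False = False
Y & Z = True & False = False
U -> (Y & Z) = False -> False = True
(U -> (Y & Z)) | W = True | True = True
Y -> Z = True -> False = False
(Y -> Z) ^ Z = False ^ False = False
((U -> (Y & Z)) | W) ^ ((Y -> Z) ^ Z) = True ^ False = True
(((U -> (Y & Z)) | W) ^ ((Y -> Z) ^ Z)) & Z = True & False = False
Z | U = False | False = False
W ^ (Z | U) = True ^ False = True
((((U -> (Y & Z)) | W) ^ ((Y -> Z) ^ Z)) & Z) -> (W ^ (Z | U)) = False -> True = True
(((U ^ Y) <-> (W <-> U)) & (Y <-> U)) -> (((((U -> (Y & Z)) | W) ^ ((Y -> Z) ^ Z)) & Z) -> (W ^ (Z | U))) = False -> True = True

True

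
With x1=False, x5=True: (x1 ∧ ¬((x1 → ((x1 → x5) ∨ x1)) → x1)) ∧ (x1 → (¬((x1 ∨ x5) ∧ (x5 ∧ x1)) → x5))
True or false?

False

Substituting x1=False, x5=True:
x1 → x5 = False → True = True
(x1 → x5) ∨ x1 = True ∨ False = True
x1 → ((x1 → x5) ∨ x1) = False → True = True
(x1 → ((x1 → x5) ∨ x1)) → x1 = True → False = False
¬((x1 → ((x1 → x5) ∨ x1)) → x1) = ¬False = True
x1 ∧ ¬((x1 → ((x1 → x5) ∨ x1)) → x1) = False ∧ True = False
x1 ∨ x5 = False ∨ True = True
x5 ∧ x1 = True ∧ False = False
(x1 ∨ x5) ∧ (x5 ∧ x1) = True ∧ False = False
¬((x1 ∨ x5) ∧ (x5 ∧ x1)) = ¬False = True
¬((x1 ∨ x5) ∧ (x5 ∧ x1)) → x5 = True → True = True
x1 → (¬((x1 ∨ x5) ∧ (x5 ∧ x1)) → x5) = False → True = True
(x1 ∧ ¬((x1 → ((x1 → x5) ∨ x1)) → x1)) ∧ (x1 → (¬((x1 ∨ x5) ∧ (x5 ∧ x1)) → x5)) = False ∧ True = False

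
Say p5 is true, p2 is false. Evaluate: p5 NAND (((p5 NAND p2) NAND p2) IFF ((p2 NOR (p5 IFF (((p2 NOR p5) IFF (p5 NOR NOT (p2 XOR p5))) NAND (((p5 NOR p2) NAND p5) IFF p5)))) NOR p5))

T

p5 NAND p2 = T NAND F = T
(p5 NAND p2) NAND p2 = T NAND F = T
p2 NOR p5 = F NOR T = F
p2 XOR p5 = F XOR T = T
NOT (p2 XOR p5) = NOT T = F
p5 NOR NOT (p2 XOR p5) = T NOR F = F
(p2 NOR p5) IFF (p5 NOR NOT (p2 XOR p5)) = F IFF F = T
p5 NOR p2 = T NOR F = F
(p5 NOR p2) NAND p5 = F NAND T = T
((p5 NOR p2) NAND p5) IFF p5 = T IFF T = T
((p2 NOR p5) IFF (p5 NOR NOT (p2 XOR p5))) NAND (((p5 NOR p2) NAND p5) IFF p5) = T NAND T = F
p5 IFF (((p2 NOR p5) IFF (p5 NOR NOT (p2 XOR p5))) NAND (((p5 NOR p2) NAND p5) IFF p5)) = T IFF F = F
p2 NOR (p5 IFF (((p2 NOR p5) IFF (p5 NOR NOT (p2 XOR p5))) NAND (((p5 NOR p2) NAND p5) IFF p5))) = F NOR F = T
(p2 NOR (p5 IFF (((p2 NOR p5) IFF (p5 NOR NOT (p2 XOR p5))) NAND (((p5 NOR p2) NAND p5) IFF p5)))) NOR p5 = T NOR T = F
((p5 NAND p2) NAND p2) IFF ((p2 NOR (p5 IFF (((p2 NOR p5) IFF (p5 NOR NOT (p2 XOR p5))) NAND (((p5 NOR p2) NAND p5) IFF p5)))) NOR p5) = T IFF F = F
p5 NAND (((p5 NAND p2) NAND p2) IFF ((p2 NOR (p5 IFF (((p2 NOR p5) IFF (p5 NOR NOT (p2 XOR p5))) NAND (((p5 NOR p2) NAND p5) IFF p5)))) NOR p5)) = T NAND F = T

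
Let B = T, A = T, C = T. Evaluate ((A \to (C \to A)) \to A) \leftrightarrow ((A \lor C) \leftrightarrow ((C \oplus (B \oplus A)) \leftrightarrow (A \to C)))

T

C \to A = T \to T = T
A \to (C \to A) = T \to T = T
(A \to (C \to A)) \to A = T \to T = T
A \lor C = T \lor T = T
B \oplus A = T \oplus T = F
C \oplus (B \oplus A) = T \oplus F = T
A \to C = T \to T = T
(C \oplus (B \oplus A)) \leftrightarrow (A \to C) = T \leftrightarrow T = T
(A \lor C) \leftrightarrow ((C \oplus (B \oplus A)) \leftrightarrow (A \to C)) = T \leftrightarrow T = T
((A \to (C \to A)) \to A) \leftrightarrow ((A \lor C) \leftrightarrow ((C \oplus (B \oplus A)) \leftrightarrow (A \to C))) = T \leftrightarrow T = T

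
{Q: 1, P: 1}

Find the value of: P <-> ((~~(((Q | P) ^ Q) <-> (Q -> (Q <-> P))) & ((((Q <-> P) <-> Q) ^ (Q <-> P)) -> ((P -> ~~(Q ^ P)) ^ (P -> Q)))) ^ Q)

Q | P = 1 | 1 = 1
(Q | P) ^ Q = 1 ^ 1 = 0
Q <-> P = 1 <-> 1 = 1
Q -> (Q <-> P) = 1 -> 1 = 1
((Q | P) ^ Q) <-> (Q -> (Q <-> P)) = 0 <-> 1 = 0
~(((Q | P) ^ Q) <-> (Q -> (Q <-> P))) = ~0 = 1
~~(((Q | P) ^ Q) <-> (Q -> (Q <-> P))) = ~1 = 0
Q <-> P = 1 <-> 1 = 1
(Q <-> P) <-> Q = 1 <-> 1 = 1
Q <-> P = 1 <-> 1 = 1
((Q <-> P) <-> Q) ^ (Q <-> P) = 1 ^ 1 = 0
Q ^ P = 1 ^ 1 = 0
~(Q ^ P) = ~0 = 1
~~(Q ^ P) = ~1 = 0
P -> ~~(Q ^ P) = 1 -> 0 = 0
P -> Q = 1 -> 1 = 1
(P -> ~~(Q ^ P)) ^ (P -> Q) = 0 ^ 1 = 1
(((Q <-> P) <-> Q) ^ (Q <-> P)) -> ((P -> ~~(Q ^ P)) ^ (P -> Q)) = 0 -> 1 = 1
~~(((Q | P) ^ Q) <-> (Q -> (Q <-> P))) & ((((Q <-> P) <-> Q) ^ (Q <-> P)) -> ((P -> ~~(Q ^ P)) ^ (P -> Q))) = 0 & 1 = 0
(~~(((Q | P) ^ Q) <-> (Q -> (Q <-> P))) & ((((Q <-> P) <-> Q) ^ (Q <-> P)) -> ((P -> ~~(Q ^ P)) ^ (P -> Q)))) ^ Q = 0 ^ 1 = 1
P <-> ((~~(((Q | P) ^ Q) <-> (Q -> (Q <-> P))) & ((((Q <-> P) <-> Q) ^ (Q <-> P)) -> ((P -> ~~(Q ^ P)) ^ (P -> Q)))) ^ Q) = 1 <-> 1 = 1

1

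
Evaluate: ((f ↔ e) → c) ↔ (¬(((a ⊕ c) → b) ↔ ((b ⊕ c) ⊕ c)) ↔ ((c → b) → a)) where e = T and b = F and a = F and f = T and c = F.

Substituting e=T, b=F, a=F, f=T, c=F:
f ↔ e = T ↔ T = T
(f ↔ e) → c = T → F = F
a ⊕ c = F ⊕ F = F
(a ⊕ c) → b = F → F = T
b ⊕ c = F ⊕ F = F
(b ⊕ c) ⊕ c = F ⊕ F = F
((a ⊕ c) → b) ↔ ((b ⊕ c) ⊕ c) = T ↔ F = F
¬(((a ⊕ c) → b) ↔ ((b ⊕ c) ⊕ c)) = ¬F = T
c → b = F → F = T
(c → b) → a = T → F = F
¬(((a ⊕ c) → b) ↔ ((b ⊕ c) ⊕ c)) ↔ ((c → b) → a) = T ↔ F = F
((f ↔ e) → c) ↔ (¬(((a ⊕ c) → b) ↔ ((b ⊕ c) ⊕ c)) ↔ ((c → b) → a)) = F ↔ F = T

T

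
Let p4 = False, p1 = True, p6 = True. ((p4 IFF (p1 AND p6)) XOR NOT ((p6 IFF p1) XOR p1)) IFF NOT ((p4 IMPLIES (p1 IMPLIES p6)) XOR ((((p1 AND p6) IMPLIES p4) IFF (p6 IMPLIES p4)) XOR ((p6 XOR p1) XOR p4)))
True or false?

p1 AND p6 = True AND True = True
p4 IFF (p1 AND p6) = False IFF True = False
p6 IFF p1 = True IFF True = True
(p6 IFF p1) XOR p1 = True XOR True = False
NOT ((p6 IFF p1) XOR p1) = NOT False = True
(p4 IFF (p1 AND p6)) XOR NOT ((p6 IFF p1) XOR p1) = False XOR True = True
p1 IMPLIES p6 = True IMPLIES True = True
p4 IMPLIES (p1 IMPLIES p6) = False IMPLIES True = True
p1 AND p6 = True AND True = True
(p1 AND p6) IMPLIES p4 = True IMPLIES False = False
p6 IMPLIES p4 = True IMPLIES False = False
((p1 AND p6) IMPLIES p4) IFF (p6 IMPLIES p4) = False IFF False = True
p6 XOR p1 = True XOR True = False
(p6 XOR p1) XOR p4 = False XOR False = False
(((p1 AND p6) IMPLIES p4) IFF (p6 IMPLIES p4)) XOR ((p6 XOR p1) XOR p4) = True XOR False = True
(p4 IMPLIES (p1 IMPLIES p6)) XOR ((((p1 AND p6) IMPLIES p4) IFF (p6 IMPLIES p4)) XOR ((p6 XOR p1) XOR p4)) = True XOR True = False
NOT ((p4 IMPLIES (p1 IMPLIES p6)) XOR ((((p1 AND p6) IMPLIES p4) IFF (p6 IMPLIES p4)) XOR ((p6 XOR p1) XOR p4))) = NOT False = True
((p4 IFF (p1 AND p6)) XOR NOT ((p6 IFF p1) XOR p1)) IFF NOT ((p4 IMPLIES (p1 IMPLIES p6)) XOR ((((p1 AND p6) IMPLIES p4) IFF (p6 IMPLIES p4)) XOR ((p6 XOR p1) XOR p4))) = True IFF True = True

True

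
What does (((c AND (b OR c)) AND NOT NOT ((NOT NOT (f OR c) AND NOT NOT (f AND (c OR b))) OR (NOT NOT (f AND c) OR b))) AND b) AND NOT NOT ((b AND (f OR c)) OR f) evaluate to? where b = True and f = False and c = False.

b OR c = True OR False = True
c AND (b OR c) = False AND True = False
f OR c = False OR False = False
NOT (f OR c) = NOT False = True
NOT NOT (f OR c) = NOT True = False
c OR b = False OR True = True
f AND (c OR b) = False AND True = False
NOT (f AND (c OR b)) = NOT False = True
NOT NOT (f AND (c OR b)) = NOT True = False
NOT NOT (f OR c) AND NOT NOT (f AND (c OR b)) = False AND False = False
f AND c = False AND False = False
NOT (f AND c) = NOT False = True
NOT NOT (f AND c) = NOT True = False
NOT NOT (f AND c) OR b = False OR True = True
(NOT NOT (f OR c) AND NOT NOT (f AND (c OR b))) OR (NOT NOT (f AND c) OR b) = False OR True = True
NOT ((NOT NOT (f OR c) AND NOT NOT (f AND (c OR b))) OR (NOT NOT (f AND c) OR b)) = NOT True = False
NOT NOT ((NOT NOT (f OR c) AND NOT NOT (f AND (c OR b))) OR (NOT NOT (f AND c) OR b)) = NOT False = True
(c AND (b OR c)) AND NOT NOT ((NOT NOT (f OR c) AND NOT NOT (f AND (c OR b))) OR (NOT NOT (f AND c) OR b)) = False AND True = False
((c AND (b OR c)) AND NOT NOT ((NOT NOT (f OR c) AND NOT NOT (f AND (c OR b))) OR (NOT NOT (f AND c) OR b))) AND b = False AND True = False
f OR c = False OR False = False
b AND (f OR c) = True AND False = False
(b AND (f OR c)) OR f = False OR False = False
NOT ((b AND (f OR c)) OR f) = NOT False = True
NOT NOT ((b AND (f OR c)) OR f) = NOT True = False
(((c AND (b OR c)) AND NOT NOT ((NOT NOT (f OR c) AND NOT NOT (f AND (c OR b))) OR (NOT NOT (f AND c) OR b))) AND b) AND NOT NOT ((b AND (f OR c)) OR f) = False AND False = False

False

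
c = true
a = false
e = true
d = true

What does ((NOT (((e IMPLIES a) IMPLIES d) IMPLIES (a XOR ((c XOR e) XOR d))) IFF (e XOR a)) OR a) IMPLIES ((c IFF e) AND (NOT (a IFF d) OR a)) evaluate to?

Substituting c=true, a=false, e=true, d=true:
e IMPLIES a = true IMPLIES false = false
(e IMPLIES a) IMPLIES d = false IMPLIES true = true
c XOR e = true XOR true = false
(c XOR e) XOR d = false XOR true = true
a XOR ((c XOR e) XOR d) = false XOR true = true
((e IMPLIES a) IMPLIES d) IMPLIES (a XOR ((c XOR e) XOR d)) = true IMPLIES true = true
NOT (((e IMPLIES a) IMPLIES d) IMPLIES (a XOR ((c XOR e) XOR d))) = NOT true = false
e XOR a = true XOR false = true
NOT (((e IMPLIES a) IMPLIES d) IMPLIES (a XOR ((c XOR e) XOR d))) IFF (e XOR a) = false IFF true = false
(NOT (((e IMPLIES a) IMPLIES d) IMPLIES (a XOR ((c XOR e) XOR d))) IFF (e XOR a)) OR a = false OR false = false
c IFF e = true IFF true = true
a IFF d = false IFF true = false
NOT (a IFF d) = NOT false = true
NOT (a IFF d) OR a = true OR false = true
(c IFF e) AND (NOT (a IFF d) OR a) = true AND true = true
((NOT (((e IMPLIES a) IMPLIES d) IMPLIES (a XOR ((c XOR e) XOR d))) IFF (e XOR a)) OR a) IMPLIES ((c IFF e) AND (NOT (a IFF d) OR a)) = false IMPLIES true = true

true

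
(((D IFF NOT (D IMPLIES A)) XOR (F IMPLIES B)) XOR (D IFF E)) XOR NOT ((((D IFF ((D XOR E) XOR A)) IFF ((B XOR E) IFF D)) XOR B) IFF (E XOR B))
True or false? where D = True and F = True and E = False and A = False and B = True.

Substituting D=True, F=True, E=False, A=False, B=True:
D IMPLIES A = True IMPLIES False = False
NOT (D IMPLIES A) = NOT False = True
D IFF NOT (D IMPLIES A) = True IFF True = True
F IMPLIES B = True IMPLIES True = True
(D IFF NOT (D IMPLIES A)) XOR (F IMPLIES B) = True XOR True = False
D IFF E = True IFF False = False
((D IFF NOT (D IMPLIES A)) XOR (F IMPLIES B)) XOR (D IFF E) = False XOR False = False
D XOR E = True XOR False = True
(D XOR E) XOR A = True XOR False = True
D IFF ((D XOR E) XOR A) = True IFF True = True
B XOR E = True XOR False = True
(B XOR E) IFF D = True IFF True = True
(D IFF ((D XOR E) XOR A)) IFF ((B XOR E) IFF D) = True IFF True = True
((D IFF ((D XOR E) XOR A)) IFF ((B XOR E) IFF D)) XOR B = True XOR True = False
E XOR B = False XOR True = True
(((D IFF ((D XOR E) XOR A)) IFF ((B XOR E) IFF D)) XOR B) IFF (E XOR B) = False IFF True = False
NOT ((((D IFF ((D XOR E) XOR A)) IFF ((B XOR E) IFF D)) XOR B) IFF (E XOR B)) = NOT False = True
(((D IFF NOT (D IMPLIES A)) XOR (F IMPLIES B)) XOR (D IFF E)) XOR NOT ((((D IFF ((D XOR E) XOR A)) IFF ((B XOR E) IFF D)) XOR B) IFF (E XOR B)) = False XOR True = True

True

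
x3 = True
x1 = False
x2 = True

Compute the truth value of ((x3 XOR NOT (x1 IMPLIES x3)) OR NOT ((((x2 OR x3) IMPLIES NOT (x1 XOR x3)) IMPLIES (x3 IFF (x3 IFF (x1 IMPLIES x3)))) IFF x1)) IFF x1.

False

x1 IMPLIES x3 = False IMPLIES True = True
NOT (x1 IMPLIES x3) = NOT True = False
x3 XOR NOT (x1 IMPLIES x3) = True XOR False = True
x2 OR x3 = True OR True = True
x1 XOR x3 = False XOR True = True
NOT (x1 XOR x3) = NOT True = False
(x2 OR x3) IMPLIES NOT (x1 XOR x3) = True IMPLIES False = False
x1 IMPLIES x3 = False IMPLIES True = True
x3 IFF (x1 IMPLIES x3) = True IFF True = True
x3 IFF (x3 IFF (x1 IMPLIES x3)) = True IFF True = True
((x2 OR x3) IMPLIES NOT (x1 XOR x3)) IMPLIES (x3 IFF (x3 IFF (x1 IMPLIES x3))) = False IMPLIES True = True
(((x2 OR x3) IMPLIES NOT (x1 XOR x3)) IMPLIES (x3 IFF (x3 IFF (x1 IMPLIES x3)))) IFF x1 = True IFF False = False
NOT ((((x2 OR x3) IMPLIES NOT (x1 XOR x3)) IMPLIES (x3 IFF (x3 IFF (x1 IMPLIES x3)))) IFF x1) = NOT False = True
(x3 XOR NOT (x1 IMPLIES x3)) OR NOT ((((x2 OR x3) IMPLIES NOT (x1 XOR x3)) IMPLIES (x3 IFF (x3 IFF (x1 IMPLIES x3)))) IFF x1) = True OR True = True
((x3 XOR NOT (x1 IMPLIES x3)) OR NOT ((((x2 OR x3) IMPLIES NOT (x1 XOR x3)) IMPLIES (x3 IFF (x3 IFF (x1 IMPLIES x3)))) IFF x1)) IFF x1 = True IFF False = False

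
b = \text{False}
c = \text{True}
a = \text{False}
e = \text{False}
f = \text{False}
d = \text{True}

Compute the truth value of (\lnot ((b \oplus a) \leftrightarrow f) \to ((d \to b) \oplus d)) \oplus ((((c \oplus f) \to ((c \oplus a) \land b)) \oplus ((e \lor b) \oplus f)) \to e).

b \oplus a = \text{False} \oplus \text{False} = \text{False}
(b \oplus a) \leftrightarrow f = \text{False} \leftrightarrow \text{False} = \text{True}
\lnot ((b \oplus a) \leftrightarrow f) = \lnot \text{True} = \text{False}
d \to b = \text{True} \to \text{False} = \text{False}
(d \to b) \oplus d = \text{False} \oplus \text{True} = \text{True}
\lnot ((b \oplus a) \leftrightarrow f) \to ((d \to b) \oplus d) = \text{False} \to \text{True} = \text{True}
c \oplus f = \text{True} \oplus \text{False} = \text{True}
c \oplus a = \text{True} \oplus \text{False} = \text{True}
(c \oplus a) \land b = \text{True} \land \text{False} = \text{False}
(c \oplus f) \to ((c \oplus a) \land b) = \text{True} \to \text{False} = \text{False}
e \lor b = \text{False} \lor \text{False} = \text{False}
(e \lor b) \oplus f = \text{False} \oplus \text{False} = \text{False}
((c \oplus f) \to ((c \oplus a) \land b)) \oplus ((e \lor b) \oplus f) = \text{False} \oplus \text{False} = \text{False}
(((c \oplus f) \to ((c \oplus a) \land b)) \oplus ((e \lor b) \oplus f)) \to e = \text{False} \to \text{False} = \text{True}
(\lnot ((b \oplus a) \leftrightarrow f) \to ((d \to b) \oplus d)) \oplus ((((c \oplus f) \to ((c \oplus a) \land b)) \oplus ((e \lor b) \oplus f)) \to e) = \text{True} \oplus \text{True} = \text{False}

\text{False}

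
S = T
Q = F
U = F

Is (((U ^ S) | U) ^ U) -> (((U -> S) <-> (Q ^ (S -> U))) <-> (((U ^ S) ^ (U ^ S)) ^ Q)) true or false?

T

U ^ S = F ^ T = T
(U ^ S) | U = T | F = T
((U ^ S) | U) ^ U = T ^ F = T
U -> S = F -> T = T
S -> U = T -> F = F
Q ^ (S -> U) = F ^ F = F
(U -> S) <-> (Q ^ (S -> U)) = T <-> F = F
U ^ S = F ^ T = T
U ^ S = F ^ T = T
(U ^ S) ^ (U ^ S) = T ^ T = F
((U ^ S) ^ (U ^ S)) ^ Q = F ^ F = F
((U -> S) <-> (Q ^ (S -> U))) <-> (((U ^ S) ^ (U ^ S)) ^ Q) = F <-> F = T
(((U ^ S) | U) ^ U) -> (((U -> S) <-> (Q ^ (S -> U))) <-> (((U ^ S) ^ (U ^ S)) ^ Q)) = T -> T = T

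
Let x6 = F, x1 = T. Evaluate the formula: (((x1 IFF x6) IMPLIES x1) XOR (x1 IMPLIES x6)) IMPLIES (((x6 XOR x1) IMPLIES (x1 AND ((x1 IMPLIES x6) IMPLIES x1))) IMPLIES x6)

F

x1 IFF x6 = T IFF F = F
(x1 IFF x6) IMPLIES x1 = F IMPLIES T = T
x1 IMPLIES x6 = T IMPLIES F = F
((x1 IFF x6) IMPLIES x1) XOR (x1 IMPLIES x6) = T XOR F = T
x6 XOR x1 = F XOR T = T
x1 IMPLIES x6 = T IMPLIES F = F
(x1 IMPLIES x6) IMPLIES x1 = F IMPLIES T = T
x1 AND ((x1 IMPLIES x6) IMPLIES x1) = T AND T = T
(x6 XOR x1) IMPLIES (x1 AND ((x1 IMPLIES x6) IMPLIES x1)) = T IMPLIES T = T
((x6 XOR x1) IMPLIES (x1 AND ((x1 IMPLIES x6) IMPLIES x1))) IMPLIES x6 = T IMPLIES F = F
(((x1 IFF x6) IMPLIES x1) XOR (x1 IMPLIES x6)) IMPLIES (((x6 XOR x1) IMPLIES (x1 AND ((x1 IMPLIES x6) IMPLIES x1))) IMPLIES x6) = T IMPLIES F = F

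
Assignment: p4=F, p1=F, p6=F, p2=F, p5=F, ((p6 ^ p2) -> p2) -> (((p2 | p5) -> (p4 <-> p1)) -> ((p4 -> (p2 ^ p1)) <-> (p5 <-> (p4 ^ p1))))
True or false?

p6 ^ p2 = F ^ F = F
(p6 ^ p2) -> p2 = F -> F = T
p2 | p5 = F | F = F
p4 <-> p1 = F <-> F = T
(p2 | p5) -> (p4 <-> p1) = F -> T = T
p2 ^ p1 = F ^ F = F
p4 -> (p2 ^ p1) = F -> F = T
p4 ^ p1 = F ^ F = F
p5 <-> (p4 ^ p1) = F <-> F = T
(p4 -> (p2 ^ p1)) <-> (p5 <-> (p4 ^ p1)) = T <-> T = T
((p2 | p5) -> (p4 <-> p1)) -> ((p4 -> (p2 ^ p1)) <-> (p5 <-> (p4 ^ p1))) = T -> T = T
((p6 ^ p2) -> p2) -> (((p2 | p5) -> (p4 <-> p1)) -> ((p4 -> (p2 ^ p1)) <-> (p5 <-> (p4 ^ p1)))) = T -> T = T

T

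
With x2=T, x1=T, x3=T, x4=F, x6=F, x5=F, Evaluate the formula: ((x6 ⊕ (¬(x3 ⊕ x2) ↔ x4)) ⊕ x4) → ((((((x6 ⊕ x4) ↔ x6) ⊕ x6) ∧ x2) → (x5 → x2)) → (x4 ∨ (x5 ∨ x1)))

T

x3 ⊕ x2 = T ⊕ T = F
¬(x3 ⊕ x2) = ¬F = T
¬(x3 ⊕ x2) ↔ x4 = T ↔ F = F
x6 ⊕ (¬(x3 ⊕ x2) ↔ x4) = F ⊕ F = F
(x6 ⊕ (¬(x3 ⊕ x2) ↔ x4)) ⊕ x4 = F ⊕ F = F
x6 ⊕ x4 = F ⊕ F = F
(x6 ⊕ x4) ↔ x6 = F ↔ F = T
((x6 ⊕ x4) ↔ x6) ⊕ x6 = T ⊕ F = T
(((x6 ⊕ x4) ↔ x6) ⊕ x6) ∧ x2 = T ∧ T = T
x5 → x2 = F → T = T
((((x6 ⊕ x4) ↔ x6) ⊕ x6) ∧ x2) → (x5 → x2) = T → T = T
x5 ∨ x1 = F ∨ T = T
x4 ∨ (x5 ∨ x1) = F ∨ T = T
(((((x6 ⊕ x4) ↔ x6) ⊕ x6) ∧ x2) → (x5 → x2)) → (x4 ∨ (x5 ∨ x1)) = T → T = T
((x6 ⊕ (¬(x3 ⊕ x2) ↔ x4)) ⊕ x4) → ((((((x6 ⊕ x4) ↔ x6) ⊕ x6) ∧ x2) → (x5 → x2)) → (x4 ∨ (x5 ∨ x1))) = F → T = T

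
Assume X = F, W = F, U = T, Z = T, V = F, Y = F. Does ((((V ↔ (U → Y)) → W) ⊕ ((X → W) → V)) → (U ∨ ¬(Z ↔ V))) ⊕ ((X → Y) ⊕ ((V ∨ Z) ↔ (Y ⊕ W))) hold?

U → Y = T → F = F
V ↔ (U → Y) = F ↔ F = T
(V ↔ (U → Y)) → W = T → F = F
X → W = F → F = T
(X → W) → V = T → F = F
((V ↔ (U → Y)) → W) ⊕ ((X → W) → V) = F ⊕ F = F
Z ↔ V = T ↔ F = F
¬(Z ↔ V) = ¬F = T
U ∨ ¬(Z ↔ V) = T ∨ T = T
(((V ↔ (U → Y)) → W) ⊕ ((X → W) → V)) → (U ∨ ¬(Z ↔ V)) = F → T = T
X → Y = F → F = T
V ∨ Z = F ∨ T = T
Y ⊕ W = F ⊕ F = F
(V ∨ Z) ↔ (Y ⊕ W) = T ↔ F = F
(X → Y) ⊕ ((V ∨ Z) ↔ (Y ⊕ W)) = T ⊕ F = T
((((V ↔ (U → Y)) → W) ⊕ ((X → W) → V)) → (U ∨ ¬(Z ↔ V))) ⊕ ((X → Y) ⊕ ((V ∨ Z) ↔ (Y ⊕ W))) = T ⊕ T = F

F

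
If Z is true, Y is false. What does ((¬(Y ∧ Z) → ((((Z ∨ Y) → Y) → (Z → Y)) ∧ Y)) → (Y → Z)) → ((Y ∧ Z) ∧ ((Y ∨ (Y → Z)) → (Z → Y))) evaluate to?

Substituting Z=T, Y=F:
Y ∧ Z = F ∧ T = F
¬(Y ∧ Z) = ¬F = T
Z ∨ Y = T ∨ F = T
(Z ∨ Y) → Y = T → F = F
Z → Y = T → F = F
((Z ∨ Y) → Y) → (Z → Y) = F → F = T
(((Z ∨ Y) → Y) → (Z → Y)) ∧ Y = T ∧ F = F
¬(Y ∧ Z) → ((((Z ∨ Y) → Y) → (Z → Y)) ∧ Y) = T → F = F
Y → Z = F → T = T
(¬(Y ∧ Z) → ((((Z ∨ Y) → Y) → (Z → Y)) ∧ Y)) → (Y → Z) = F → T = T
Y ∧ Z = F ∧ T = F
Y → Z = F → T = T
Y ∨ (Y → Z) = F ∨ T = T
Z → Y = T → F = F
(Y ∨ (Y → Z)) → (Z → Y) = T → F = F
(Y ∧ Z) ∧ ((Y ∨ (Y → Z)) → (Z → Y)) = F ∧ F = F
((¬(Y ∧ Z) → ((((Z ∨ Y) → Y) → (Z → Y)) ∧ Y)) → (Y → Z)) → ((Y ∧ Z) ∧ ((Y ∨ (Y → Z)) → (Z → Y))) = T → F = F

F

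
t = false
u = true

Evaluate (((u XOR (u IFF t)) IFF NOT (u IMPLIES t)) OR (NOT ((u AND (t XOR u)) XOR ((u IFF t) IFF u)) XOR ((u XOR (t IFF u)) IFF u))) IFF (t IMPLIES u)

true

u IFF t = true IFF false = false
u XOR (u IFF t) = true XOR false = true
u IMPLIES t = true IMPLIES false = false
NOT (u IMPLIES t) = NOT false = true
(u XOR (u IFF t)) IFF NOT (u IMPLIES t) = true IFF true = true
t XOR u = false XOR true = true
u AND (t XOR u) = true AND true = true
u IFF t = true IFF false = false
(u IFF t) IFF u = false IFF true = false
(u AND (t XOR u)) XOR ((u IFF t) IFF u) = true XOR false = true
NOT ((u AND (t XOR u)) XOR ((u IFF t) IFF u)) = NOT true = false
t IFF u = false IFF true = false
u XOR (t IFF u) = true XOR false = true
(u XOR (t IFF u)) IFF u = true IFF true = true
NOT ((u AND (t XOR u)) XOR ((u IFF t) IFF u)) XOR ((u XOR (t IFF u)) IFF u) = false XOR true = true
((u XOR (u IFF t)) IFF NOT (u IMPLIES t)) OR (NOT ((u AND (t XOR u)) XOR ((u IFF t) IFF u)) XOR ((u XOR (t IFF u)) IFF u)) = true OR true = true
t IMPLIES u = false IMPLIES true = true
(((u XOR (u IFF t)) IFF NOT (u IMPLIES t)) OR (NOT ((u AND (t XOR u)) XOR ((u IFF t) IFF u)) XOR ((u XOR (t IFF u)) IFF u))) IFF (t IMPLIES u) = true IFF true = true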